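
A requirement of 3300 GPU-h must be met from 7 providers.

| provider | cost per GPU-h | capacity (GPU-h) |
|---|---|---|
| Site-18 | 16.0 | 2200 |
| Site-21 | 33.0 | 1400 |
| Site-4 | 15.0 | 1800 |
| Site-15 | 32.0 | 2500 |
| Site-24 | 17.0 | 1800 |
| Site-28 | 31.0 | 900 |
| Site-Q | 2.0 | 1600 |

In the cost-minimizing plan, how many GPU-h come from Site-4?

Cheapest first:
Site-Q at 2.0: take all 1600 GPU-h — 1700 still needed.
Site-4 (15.0): take the remaining 1700 — done.
Site-18, Site-24, Site-28, Site-15, Site-21: unused.

1700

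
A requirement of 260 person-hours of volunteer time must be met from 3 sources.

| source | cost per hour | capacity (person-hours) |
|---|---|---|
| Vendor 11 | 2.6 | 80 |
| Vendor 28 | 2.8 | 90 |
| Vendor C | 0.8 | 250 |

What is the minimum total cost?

226

Cheapest first:
Vendor C (0.8): use full 250 → 10 person-hours to go.
Vendor 11 at 2.6: take 10 of its 80 → requirement met.
Vendor 28: unused.
Cost = 250×0.8 + 10×2.6 = 226.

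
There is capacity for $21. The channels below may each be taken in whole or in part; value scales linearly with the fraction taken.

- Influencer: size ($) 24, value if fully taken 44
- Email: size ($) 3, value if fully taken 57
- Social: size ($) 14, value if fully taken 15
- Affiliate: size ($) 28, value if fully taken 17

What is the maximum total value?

90

Rank by value-to-size ratio: Email 57/3≈19, Influencer 44/24≈1.83, Social 15/14≈1.07, Affiliate 17/28≈0.607.
Take all of Email (3 $, value 57) ; 18 $ left.
18 $ left: a 18/24 share of Influencer gives 44×18/24 = 33.
Total value = 90.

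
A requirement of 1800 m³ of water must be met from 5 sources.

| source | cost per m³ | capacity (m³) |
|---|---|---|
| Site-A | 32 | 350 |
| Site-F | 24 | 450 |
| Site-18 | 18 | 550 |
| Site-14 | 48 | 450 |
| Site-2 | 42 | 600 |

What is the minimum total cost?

Cheapest first:
Site-18 at 18: take all 550 m³ — 1250 still needed.
Site-F (24): use full 450 — 800 m³ to go.
Site-A (32): use full 350 — 450 m³ to go.
Site-2 (42): take the remaining 450 — done.
Site-14: unused.
Cost = 550×18 + 450×24 + 350×32 + 450×42 = 50800.

50800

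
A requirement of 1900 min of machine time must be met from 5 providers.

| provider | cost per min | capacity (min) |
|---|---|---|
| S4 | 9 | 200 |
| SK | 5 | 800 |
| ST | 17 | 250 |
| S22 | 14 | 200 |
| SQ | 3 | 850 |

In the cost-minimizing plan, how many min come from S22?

50

Cheapest first:
SQ at 3: take all 850 min — 1050 still needed.
Take 800 from SK at 5 — need 250 more.
S4 at 9: take all 200 min — 50 still needed.
S22 at 14: take 50 of its 200 — requirement met.
ST: unused.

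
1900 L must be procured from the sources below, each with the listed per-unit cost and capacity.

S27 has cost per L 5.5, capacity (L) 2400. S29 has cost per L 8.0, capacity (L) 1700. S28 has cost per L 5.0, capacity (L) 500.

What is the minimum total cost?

10200

Fill from the cheapest source first.
S28 (5.0): use full 500 → 1400 L to go.
S27 (5.5): take the remaining 1400 → done.
S29: unused.
Cost = 500×5.0 + 1400×5.5 = 10200.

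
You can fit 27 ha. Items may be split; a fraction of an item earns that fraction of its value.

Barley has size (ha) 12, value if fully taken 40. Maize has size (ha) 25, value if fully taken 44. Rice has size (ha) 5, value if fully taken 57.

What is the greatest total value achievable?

Sort by value density: Rice 57/5≈11.4, Barley 40/12≈3.33, Maize 44/25≈1.76.
Rice: take in full, 5 ha for value 57 → 22 left.
Take all of Barley (12 ha, value 40) → 10 ha left.
10 ha left: a 10/25 share of Maize gives 44×10/25 = 17.6.
Total value = 114.6.

114.6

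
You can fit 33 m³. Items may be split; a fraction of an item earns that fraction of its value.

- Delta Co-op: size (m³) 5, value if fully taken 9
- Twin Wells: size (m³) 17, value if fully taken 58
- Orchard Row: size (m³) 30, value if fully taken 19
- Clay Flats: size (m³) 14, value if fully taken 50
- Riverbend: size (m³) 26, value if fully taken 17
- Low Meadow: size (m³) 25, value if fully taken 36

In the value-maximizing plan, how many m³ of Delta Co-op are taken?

Sort by value density: Clay Flats 50/14≈3.57, Twin Wells 58/17≈3.41, Delta Co-op 9/5≈1.8, Low Meadow 36/25≈1.44, Riverbend 17/26≈0.654, Orchard Row 19/30≈0.633.
Clay Flats: take in full, 14 m³ for value 50 → 19 left.
Twin Wells: take in full, 17 m³ for value 58 → 2 left.
2 m³ left: a 2/5 share of Delta Co-op gives 9×2/5 = 3.6.

2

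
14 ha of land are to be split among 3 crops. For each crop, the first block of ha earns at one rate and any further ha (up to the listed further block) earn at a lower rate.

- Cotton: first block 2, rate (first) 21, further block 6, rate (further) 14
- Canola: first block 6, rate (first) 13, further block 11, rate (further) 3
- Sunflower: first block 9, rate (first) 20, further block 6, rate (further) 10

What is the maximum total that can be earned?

Rank every tier by rate: Cotton/first 21 > Sunflower/first 20 > Cotton/second 14 > Canola/first 13 > Sunflower/second 10 > Canola/second 3.
Fill Cotton first block (2 at 21) ; 12 left.
Sunflower/first (20): +9 ; 3 left.
3 remain; put them into Cotton second at 14.
Total = 21×2 + 20×9 + 14×3 = 264.

264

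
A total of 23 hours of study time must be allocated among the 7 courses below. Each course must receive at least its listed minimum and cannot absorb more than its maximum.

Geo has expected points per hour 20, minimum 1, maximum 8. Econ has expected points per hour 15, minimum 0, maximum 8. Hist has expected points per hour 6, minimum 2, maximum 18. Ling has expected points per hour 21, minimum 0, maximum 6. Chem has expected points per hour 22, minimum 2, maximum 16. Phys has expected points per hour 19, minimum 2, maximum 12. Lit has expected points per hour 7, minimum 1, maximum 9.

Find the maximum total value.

450

Meeting every minimum uses 1+0+2+0+2+2+1 = 8 hours, leaving 15.
Rank by expected points per hour: Chem 22 > Ling 21 > Geo 20 > Phys 19 > Econ 15 > Lit 7 > Hist 6.
Give Chem 14 more to hit its cap of 16 ; 1 left.
Ling: +1 (room for 6) → 1. Pool exhausted.
Total = 20×1 + 6×2 + 21×1 + 22×16 + 19×2 + 7×1 = 450.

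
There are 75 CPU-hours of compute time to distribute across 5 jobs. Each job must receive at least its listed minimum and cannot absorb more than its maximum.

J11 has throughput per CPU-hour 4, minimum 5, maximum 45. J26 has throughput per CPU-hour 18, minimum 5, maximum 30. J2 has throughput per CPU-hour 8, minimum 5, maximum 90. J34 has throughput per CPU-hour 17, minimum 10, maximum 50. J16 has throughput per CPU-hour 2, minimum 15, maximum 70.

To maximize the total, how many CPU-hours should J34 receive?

20

Meeting every minimum uses 5+5+5+10+15 = 40 CPU-hours, leaving 35.
Order the jobs by throughput per CPU-hour: J26 18 > J34 17 > J2 8 > J11 4 > J16 2.
Give J26 25 more to hit its cap of 30 → 10 left.
J34: +10 (room for 40) → 20. Pool exhausted.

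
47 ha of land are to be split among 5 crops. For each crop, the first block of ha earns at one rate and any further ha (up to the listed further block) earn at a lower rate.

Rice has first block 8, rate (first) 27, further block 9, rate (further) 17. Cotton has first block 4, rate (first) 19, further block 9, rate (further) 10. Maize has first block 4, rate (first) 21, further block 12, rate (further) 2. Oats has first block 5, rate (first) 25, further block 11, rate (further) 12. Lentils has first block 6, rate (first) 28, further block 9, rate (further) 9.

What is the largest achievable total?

954

Order all 10 blocks by rate: Lentils/tier1 28 > Rice/tier1 27 > Oats/tier1 25 > Maize/tier1 21 > Cotton/tier1 19 > Rice/tier2 17 > Oats/tier2 12 > Cotton/tier2 10 > Lentils/tier2 9 > Maize/tier2 2.
Fill Lentils tier1 block (6 at 28) — 41 left.
Fill Rice tier1 block (8 at 27) — 33 left.
Oats/tier1 (25): +5 — 28 left.
Fill Maize tier1 block (4 at 21) — 24 left.
Cotton/tier1 (19): +4 — 20 left.
Rice tier2 at 17: fill all 9 — 11 left.
Fill Oats tier2 block (11 at 12) — 0 left.
Total = 28×6 + 27×8 + 25×5 + 21×4 + 19×4 + 17×9 + 12×11 = 954.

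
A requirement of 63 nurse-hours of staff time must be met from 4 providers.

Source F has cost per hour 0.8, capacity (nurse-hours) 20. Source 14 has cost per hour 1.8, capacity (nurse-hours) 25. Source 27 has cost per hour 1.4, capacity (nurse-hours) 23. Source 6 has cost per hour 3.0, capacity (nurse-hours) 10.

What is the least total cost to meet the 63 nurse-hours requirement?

Cheapest first:
Source F at 0.8: take all 20 nurse-hours → 43 still needed.
Source 27 (1.4): use full 23 → 20 nurse-hours to go.
Take 20 from Source 14 at 1.8 to finish.
Source 6: unused.
Cost = 20×0.8 + 23×1.4 + 20×1.8 = 84.2.

84.2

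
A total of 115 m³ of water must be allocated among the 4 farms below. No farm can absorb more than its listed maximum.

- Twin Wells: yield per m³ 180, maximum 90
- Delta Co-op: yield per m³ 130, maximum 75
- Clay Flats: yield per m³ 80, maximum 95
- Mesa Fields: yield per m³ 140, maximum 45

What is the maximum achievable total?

19700

Highest yield per m³ first: Twin Wells 180 > Mesa Fields 140 > Delta Co-op 130 > Clay Flats 80.
Twin Wells takes 90 to reach its cap of 90 — 25 left.
Mesa Fields has room for 45 but only 25 remain, so it gets 25.
Total = 180×90 + 140×25 = 19700.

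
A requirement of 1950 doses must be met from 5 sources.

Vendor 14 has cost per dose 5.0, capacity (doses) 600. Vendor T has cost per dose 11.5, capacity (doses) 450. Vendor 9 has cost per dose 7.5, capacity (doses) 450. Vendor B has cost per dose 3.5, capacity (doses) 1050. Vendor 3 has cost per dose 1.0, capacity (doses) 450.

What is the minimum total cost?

Cheapest first:
Take 450 from Vendor 3 at 1.0 → need 1500 more.
Vendor B at 3.5: take all 1050 doses → 450 still needed.
Vendor 14 at 5.0: take 450 of its 600 → requirement met.
Vendor 9, Vendor T: unused.
Cost = 450×1.0 + 1050×3.5 + 450×5.0 = 6375.

6375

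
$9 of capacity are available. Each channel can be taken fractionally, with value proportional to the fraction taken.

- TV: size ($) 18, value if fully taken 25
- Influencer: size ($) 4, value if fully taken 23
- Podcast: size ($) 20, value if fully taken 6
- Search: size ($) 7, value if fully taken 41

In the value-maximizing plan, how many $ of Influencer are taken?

Rank by value-to-size ratio: Search 41/7≈5.86, Influencer 23/4≈5.75, TV 25/18≈1.39, Podcast 6/20≈0.3.
Search: take in full, 7 $ for value 41 ; 2 left.
2 $ left: a 2/4 share of Influencer gives 23×2/4 = 11.5.

2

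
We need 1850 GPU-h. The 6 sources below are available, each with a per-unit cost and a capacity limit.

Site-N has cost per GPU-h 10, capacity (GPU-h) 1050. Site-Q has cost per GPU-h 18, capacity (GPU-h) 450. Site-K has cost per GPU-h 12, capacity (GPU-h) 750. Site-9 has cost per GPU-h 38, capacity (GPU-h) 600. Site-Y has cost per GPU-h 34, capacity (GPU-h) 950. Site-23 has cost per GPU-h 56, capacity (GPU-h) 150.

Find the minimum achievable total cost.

Use sources in increasing cost order.
Site-N (10): use full 1050 — 800 GPU-h to go.
Site-K at 12: take all 750 GPU-h — 50 still needed.
Site-Q (18): take the remaining 50 — done.
Site-Y, Site-9, Site-23: unused.
Cost = 1050×10 + 750×12 + 50×18 = 20400.

20400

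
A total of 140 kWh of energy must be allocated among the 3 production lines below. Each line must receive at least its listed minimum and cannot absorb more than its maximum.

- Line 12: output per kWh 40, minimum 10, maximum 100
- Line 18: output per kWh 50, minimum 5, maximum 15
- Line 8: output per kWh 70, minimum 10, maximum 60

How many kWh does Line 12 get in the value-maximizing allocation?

Meeting every minimum uses 10+5+10 = 25 kWh, leaving 115.
Order the production lines by output per kWh: Line 8 70 > Line 18 50 > Line 12 40.
Give Line 8 50 more to hit its cap of 60 ; 65 left.
Line 18 takes 10 more to reach its cap of 15 ; 55 left.
Line 12: +55 (room for 90) → 65. Pool exhausted.

65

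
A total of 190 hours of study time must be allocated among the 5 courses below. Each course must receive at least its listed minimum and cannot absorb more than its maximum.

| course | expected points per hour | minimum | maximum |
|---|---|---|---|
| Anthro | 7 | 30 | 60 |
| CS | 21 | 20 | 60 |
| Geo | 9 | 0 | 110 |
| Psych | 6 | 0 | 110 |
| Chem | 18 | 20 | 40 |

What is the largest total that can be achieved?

2730

Meeting every minimum uses 30+20+0+0+20 = 70 hours, leaving 120.
Rank by expected points per hour: CS 21 > Chem 18 > Geo 9 > Anthro 7 > Psych 6.
CS: +40 to 60 (cap) ; 80 left.
Chem takes 20 more to reach its cap of 40 ; 60 left.
Geo has room for 110 more but only 60 remain, so it gets 60.
Total = 7×30 + 21×60 + 9×60 + 18×40 = 2730.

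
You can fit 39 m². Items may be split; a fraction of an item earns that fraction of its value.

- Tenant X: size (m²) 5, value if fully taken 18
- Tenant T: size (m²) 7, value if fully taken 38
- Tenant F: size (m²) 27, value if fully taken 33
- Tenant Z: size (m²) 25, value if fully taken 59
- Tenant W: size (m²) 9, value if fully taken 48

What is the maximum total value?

146.48

Rank by value-to-size ratio: Tenant T 38/7≈5.43, Tenant W 48/9≈5.33, Tenant X 18/5≈3.6, Tenant Z 59/25≈2.36, Tenant F 33/27≈1.22.
All 7 m² of Tenant T fit (value 38) — 32 remain.
Take all of Tenant W (9 m², value 48) — 23 m² left.
Tenant X: take in full, 5 m² for value 18 — 18 left.
18 m² left: a 18/25 share of Tenant Z gives 59×18/25 = 42.48.
Total value = 146.48.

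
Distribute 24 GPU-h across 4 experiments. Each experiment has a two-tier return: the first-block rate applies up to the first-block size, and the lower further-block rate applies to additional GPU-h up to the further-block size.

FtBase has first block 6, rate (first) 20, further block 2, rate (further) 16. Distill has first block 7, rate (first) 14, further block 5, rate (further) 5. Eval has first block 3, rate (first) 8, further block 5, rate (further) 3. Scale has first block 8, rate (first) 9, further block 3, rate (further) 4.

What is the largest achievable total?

330

Treat each block as its own option and order by rate: FtBase/T1 20 > FtBase/T2 16 > Distill/T1 14 > Scale/T1 9 > Eval/T1 8 > Distill/T2 5 > Scale/T2 4 > Eval/T2 3.
FtBase T1 at 20: fill all 6 ; 18 left.
FtBase T2 at 16: fill all 2 ; 16 left.
Distill/T1 (14): +7 ; 9 left.
Scale/T1 (9): +8 ; 1 left.
Eval T1 at 8: only 1 left, fill 1.
Total = 20×6 + 16×2 + 14×7 + 9×8 + 8×1 = 330.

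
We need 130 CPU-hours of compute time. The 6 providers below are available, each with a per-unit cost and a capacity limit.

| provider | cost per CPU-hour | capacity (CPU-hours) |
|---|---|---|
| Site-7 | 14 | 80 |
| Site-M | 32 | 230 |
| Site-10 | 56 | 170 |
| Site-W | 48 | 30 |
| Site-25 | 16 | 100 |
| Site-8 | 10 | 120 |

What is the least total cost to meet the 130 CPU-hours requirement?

Cheapest first:
Site-8 (10): use full 120 → 10 CPU-hours to go.
Take 10 from Site-7 at 14 to finish.
Site-25, Site-M, Site-W, Site-10: unused.
Cost = 120×10 + 10×14 = 1340.

1340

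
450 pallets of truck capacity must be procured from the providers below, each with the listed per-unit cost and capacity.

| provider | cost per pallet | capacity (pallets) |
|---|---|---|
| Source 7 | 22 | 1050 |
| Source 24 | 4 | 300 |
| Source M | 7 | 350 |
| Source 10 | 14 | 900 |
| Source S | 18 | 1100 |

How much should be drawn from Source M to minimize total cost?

Fill from the cheapest provider first.
Source 24 (4): use full 300 — 150 pallets to go.
Source M (7): take the remaining 150 — done.
Source 10, Source S, Source 7: unused.

150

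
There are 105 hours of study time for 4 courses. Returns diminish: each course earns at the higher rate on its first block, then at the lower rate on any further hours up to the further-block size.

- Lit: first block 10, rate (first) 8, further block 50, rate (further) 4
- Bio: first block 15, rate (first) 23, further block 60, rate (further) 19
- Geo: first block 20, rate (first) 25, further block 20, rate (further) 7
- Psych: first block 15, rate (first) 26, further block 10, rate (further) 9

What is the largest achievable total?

Treat each block as its own option and order by rate: Psych/tier1 26 > Geo/tier1 25 > Bio/tier1 23 > Bio/tier2 19 > Psych/tier2 9 > Lit/tier1 8 > Geo/tier2 7 > Lit/tier2 4.
Psych/tier1 (26): +15 — 90 left.
Geo/tier1 (25): +20 — 70 left.
Fill Bio tier1 block (15 at 23) — 55 left.
55 remain; put them into Bio tier2 at 19.
Total = 26×15 + 25×20 + 23×15 + 19×55 = 2280.

2280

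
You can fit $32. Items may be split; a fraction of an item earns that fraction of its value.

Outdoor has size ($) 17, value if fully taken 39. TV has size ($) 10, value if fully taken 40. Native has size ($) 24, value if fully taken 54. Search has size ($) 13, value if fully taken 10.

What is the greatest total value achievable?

90.25

Best value per unit of size first: TV 40/10≈4, Outdoor 39/17≈2.29, Native 54/24≈2.25, Search 10/13≈0.769.
All 10 $ of TV fit (value 40) ; 22 remain.
All 17 $ of Outdoor fit (value 39) ; 5 remain.
Fill the last 5 $ with part of Native: 5/24 of it earns 11.25.
Total value = 90.25.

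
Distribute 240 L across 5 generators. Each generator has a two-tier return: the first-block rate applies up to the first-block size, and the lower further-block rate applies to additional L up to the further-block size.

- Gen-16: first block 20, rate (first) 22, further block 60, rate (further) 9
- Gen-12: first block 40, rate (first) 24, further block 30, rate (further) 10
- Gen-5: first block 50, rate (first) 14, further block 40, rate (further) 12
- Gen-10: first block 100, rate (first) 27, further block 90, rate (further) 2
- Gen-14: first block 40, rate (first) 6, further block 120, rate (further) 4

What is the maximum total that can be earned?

Rank every tier by rate: Gen-10/first 27 > Gen-12/first 24 > Gen-16/first 22 > Gen-5/first 14 > Gen-5/second 12 > Gen-12/second 10 > Gen-16/second 9 > Gen-14/first 6 > Gen-14/second 4 > Gen-10/second 2.
Fill Gen-10 first block (100 at 27) → 140 left.
Gen-12 first at 24: fill all 40 → 100 left.
Gen-16/first (22): +20 → 80 left.
Gen-5 first at 14: fill all 50 → 30 left.
Gen-5 second at 12: only 30 left, fill 30.
Total = 27×100 + 24×40 + 22×20 + 14×50 + 12×30 = 5160.

5160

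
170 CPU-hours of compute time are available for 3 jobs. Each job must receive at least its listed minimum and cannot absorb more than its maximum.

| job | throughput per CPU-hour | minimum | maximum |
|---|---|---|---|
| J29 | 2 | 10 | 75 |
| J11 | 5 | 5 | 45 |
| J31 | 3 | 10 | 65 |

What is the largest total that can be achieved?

540

Meeting every minimum uses 10+5+10 = 25 CPU-hours, leaving 145.
Highest throughput per CPU-hour first: J11 5 > J31 3 > J29 2.
Give J11 40 more to hit its cap of 45 → 105 left.
J31 takes 55 more to reach its cap of 65 → 50 left.
J29: +50 (room for 65) → 60. Pool exhausted.
Total = 2×60 + 5×45 + 3×65 = 540.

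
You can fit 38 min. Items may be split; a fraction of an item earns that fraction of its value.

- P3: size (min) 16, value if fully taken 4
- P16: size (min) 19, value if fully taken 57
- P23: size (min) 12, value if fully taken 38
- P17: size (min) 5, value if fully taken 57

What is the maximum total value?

152.5

Rank by value-to-size ratio: P17 57/5≈11.4, P23 38/12≈3.17, P16 57/19≈3, P3 4/16≈0.25.
P17: take in full, 5 min for value 57 — 33 left.
All 12 min of P23 fit (value 38) — 21 remain.
Take all of P16 (19 min, value 57) — 2 min left.
2 min left: a 2/16 share of P3 gives 4×2/16 = 0.5.
Total value = 152.5.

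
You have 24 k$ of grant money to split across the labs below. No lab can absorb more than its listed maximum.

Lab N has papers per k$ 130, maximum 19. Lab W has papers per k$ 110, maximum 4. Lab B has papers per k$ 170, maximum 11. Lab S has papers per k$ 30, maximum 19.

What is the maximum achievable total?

Rank by papers per k$: Lab B 170 > Lab N 130 > Lab W 110 > Lab S 30.
Lab B: +11 to 11 (cap) ; 13 left.
Lab N has room for 19 but only 13 remain, so it gets 13.
Total = 130×13 + 170×11 = 3560.

3560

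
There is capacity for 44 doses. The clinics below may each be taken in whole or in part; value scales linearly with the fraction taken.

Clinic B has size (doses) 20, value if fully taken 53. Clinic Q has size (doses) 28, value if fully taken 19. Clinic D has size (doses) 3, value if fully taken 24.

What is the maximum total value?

Best value per unit of size first: Clinic D 24/3≈8, Clinic B 53/20≈2.65, Clinic Q 19/28≈0.679.
Clinic D: take in full, 3 doses for value 24 — 41 left.
All 20 doses of Clinic B fit (value 53) — 21 remain.
21 doses left: a 21/28 share of Clinic Q gives 19×21/28 = 14.25.
Total value = 91.25.

91.25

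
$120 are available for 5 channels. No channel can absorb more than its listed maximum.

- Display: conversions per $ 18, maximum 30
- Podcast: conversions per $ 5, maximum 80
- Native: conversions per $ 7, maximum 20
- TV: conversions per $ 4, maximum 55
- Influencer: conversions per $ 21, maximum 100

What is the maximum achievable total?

2460

Rank by conversions per $: Influencer 21 > Display 18 > Native 7 > Podcast 5 > TV 4.
Give Influencer 100 to hit its cap of 100 → 20 left.
Only 20 left; Display takes them to reach 20.
Total = 18×20 + 21×100 = 2460.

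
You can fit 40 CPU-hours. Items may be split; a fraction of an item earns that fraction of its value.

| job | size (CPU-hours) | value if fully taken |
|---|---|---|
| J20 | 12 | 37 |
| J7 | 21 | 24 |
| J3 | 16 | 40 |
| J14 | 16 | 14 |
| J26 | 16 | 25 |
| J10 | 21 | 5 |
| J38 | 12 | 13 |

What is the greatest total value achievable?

95.75

Best value per unit of size first: J20 37/12≈3.08, J3 40/16≈2.5, J26 25/16≈1.56, J7 24/21≈1.14, J38 13/12≈1.08, J14 14/16≈0.875, J10 5/21≈0.238.
All 12 CPU-hours of J20 fit (value 37) ; 28 remain.
J3: take in full, 16 CPU-hours for value 40 ; 12 left.
Only 12 CPU-hours remain; take 12/16 of J26 for value 25×12/16 = 18.75.
Total value = 95.75.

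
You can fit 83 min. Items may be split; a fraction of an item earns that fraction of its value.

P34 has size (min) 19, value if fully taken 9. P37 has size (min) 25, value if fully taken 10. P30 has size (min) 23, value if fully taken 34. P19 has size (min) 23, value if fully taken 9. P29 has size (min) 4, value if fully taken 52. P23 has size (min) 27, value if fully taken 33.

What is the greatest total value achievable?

132

Best value per unit of size first: P29 52/4≈13, P30 34/23≈1.48, P23 33/27≈1.22, P34 9/19≈0.474, P37 10/25≈0.4, P19 9/23≈0.391.
P29: take in full, 4 min for value 52 → 79 left.
All 23 min of P30 fit (value 34) → 56 remain.
P23: take in full, 27 min for value 33 → 29 left.
All 19 min of P34 fit (value 9) → 10 remain.
Fill the last 10 min with part of P37: 10/25 of it earns 4.
Total value = 132.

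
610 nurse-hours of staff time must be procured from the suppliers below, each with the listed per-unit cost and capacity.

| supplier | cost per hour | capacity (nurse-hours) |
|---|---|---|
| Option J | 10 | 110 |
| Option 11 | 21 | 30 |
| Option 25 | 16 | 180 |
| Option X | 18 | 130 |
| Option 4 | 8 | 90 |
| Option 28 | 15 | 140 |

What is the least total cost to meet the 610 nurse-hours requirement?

8420

Use suppliers in increasing cost order.
Option 4 at 8: take all 90 nurse-hours → 520 still needed.
Option J at 10: take all 110 nurse-hours → 410 still needed.
Take 140 from Option 28 at 15 → need 270 more.
Option 25 at 16: take all 180 nurse-hours → 90 still needed.
Option X at 18: take 90 of its 130 → requirement met.
Option 11: unused.
Cost = 90×8 + 110×10 + 140×15 + 180×16 + 90×18 = 8420.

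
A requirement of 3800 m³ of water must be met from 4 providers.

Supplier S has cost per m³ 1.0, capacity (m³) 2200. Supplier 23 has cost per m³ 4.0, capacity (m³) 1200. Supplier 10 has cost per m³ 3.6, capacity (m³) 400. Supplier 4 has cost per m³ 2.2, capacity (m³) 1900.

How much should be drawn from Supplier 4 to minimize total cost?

Cheapest first:
Supplier S at 1.0: take all 2200 m³ ; 1600 still needed.
Take 1600 from Supplier 4 at 2.2 to finish.
Supplier 10, Supplier 23: unused.

1600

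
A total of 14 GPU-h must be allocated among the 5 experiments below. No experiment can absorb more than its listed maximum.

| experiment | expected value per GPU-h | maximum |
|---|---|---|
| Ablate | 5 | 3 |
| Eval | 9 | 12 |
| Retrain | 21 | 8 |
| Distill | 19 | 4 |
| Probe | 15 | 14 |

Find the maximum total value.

Rank by expected value per GPU-h: Retrain 21 > Distill 19 > Probe 15 > Eval 9 > Ablate 5.
Give Retrain 8 to hit its cap of 8 → 6 left.
Give Distill 4 to hit its cap of 4 → 2 left.
Probe has room for 14 but only 2 remain, so it gets 2.
Total = 21×8 + 19×4 + 15×2 = 274.

274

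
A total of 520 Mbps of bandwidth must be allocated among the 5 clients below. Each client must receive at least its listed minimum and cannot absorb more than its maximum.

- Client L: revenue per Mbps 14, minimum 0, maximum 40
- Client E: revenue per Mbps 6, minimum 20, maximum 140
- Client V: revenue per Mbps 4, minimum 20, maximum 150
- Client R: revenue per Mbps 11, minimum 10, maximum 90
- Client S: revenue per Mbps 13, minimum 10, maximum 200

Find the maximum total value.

Meeting every minimum uses 0+20+20+10+10 = 60 Mbps, leaving 460.
Rank by revenue per Mbps: Client L 14 > Client S 13 > Client R 11 > Client E 6 > Client V 4.
Client L: +40 to 40 (cap) → 420 left.
Client S: +190 to 200 (cap) → 230 left.
Client R: +80 to 90 (cap) → 150 left.
Client E: +120 to 140 (cap) → 30 left.
Only 30 left; Client V takes them to reach 50.
Total = 14×40 + 6×140 + 4×50 + 11×90 + 13×200 = 5190.

5190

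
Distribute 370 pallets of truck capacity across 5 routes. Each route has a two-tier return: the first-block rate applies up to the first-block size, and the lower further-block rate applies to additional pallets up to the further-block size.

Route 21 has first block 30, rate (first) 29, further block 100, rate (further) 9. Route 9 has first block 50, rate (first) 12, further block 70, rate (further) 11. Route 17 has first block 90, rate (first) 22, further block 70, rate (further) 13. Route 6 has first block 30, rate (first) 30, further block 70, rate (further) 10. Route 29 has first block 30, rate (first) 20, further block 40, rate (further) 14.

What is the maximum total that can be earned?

Order all 10 blocks by rate: Route 6/tier1 30 > Route 21/tier1 29 > Route 17/tier1 22 > Route 29/tier1 20 > Route 29/tier2 14 > Route 17/tier2 13 > Route 9/tier1 12 > Route 9/tier2 11 > Route 6/tier2 10 > Route 21/tier2 9.
Route 6/tier1 (30): +30 — 340 left.
Fill Route 21 tier1 block (30 at 29) — 310 left.
Route 17/tier1 (22): +90 — 220 left.
Fill Route 29 tier1 block (30 at 20) — 190 left.
Route 29 tier2 at 14: fill all 40 — 150 left.
Route 17/tier2 (13): +70 — 80 left.
Route 9/tier1 (12): +50 — 30 left.
30 remain; put them into Route 9 tier2 at 11.
Total = 30×30 + 29×30 + 22×90 + 20×30 + 14×40 + 13×70 + 12×50 + 11×30 = 6750.

6750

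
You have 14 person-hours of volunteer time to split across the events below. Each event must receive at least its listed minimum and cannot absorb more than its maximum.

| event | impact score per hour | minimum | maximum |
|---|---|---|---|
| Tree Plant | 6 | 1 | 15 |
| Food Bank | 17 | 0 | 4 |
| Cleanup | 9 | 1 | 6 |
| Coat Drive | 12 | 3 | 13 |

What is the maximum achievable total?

179

Meeting every minimum uses 1+0+1+3 = 5 person-hours, leaving 9.
Order the events by impact score per hour: Food Bank 17 > Coat Drive 12 > Cleanup 9 > Tree Plant 6.
Food Bank takes 4 more to reach its cap of 4 → 5 left.
Coat Drive has room for 10 more but only 5 remain, so it gets 8.
Total = 6×1 + 17×4 + 9×1 + 12×8 = 179.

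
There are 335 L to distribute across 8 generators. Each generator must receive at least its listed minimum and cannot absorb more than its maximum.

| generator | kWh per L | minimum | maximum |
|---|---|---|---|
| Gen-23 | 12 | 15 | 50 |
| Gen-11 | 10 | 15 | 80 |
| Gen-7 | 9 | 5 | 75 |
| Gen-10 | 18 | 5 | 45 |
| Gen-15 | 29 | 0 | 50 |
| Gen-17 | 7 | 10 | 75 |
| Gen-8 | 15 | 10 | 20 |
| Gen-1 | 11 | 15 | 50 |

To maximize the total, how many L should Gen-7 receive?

30

Meeting every minimum uses 15+15+5+5+0+10+10+15 = 75 L, leaving 260.
Rank by kWh per L: Gen-15 29 > Gen-10 18 > Gen-8 15 > Gen-23 12 > Gen-1 11 > Gen-11 10 > Gen-7 9 > Gen-17 7.
Gen-15 takes 50 more to reach its cap of 50 — 210 left.
Gen-10 takes 40 more to reach its cap of 45 — 170 left.
Gen-8: +10 to 20 (cap) — 160 left.
Give Gen-23 35 more to hit its cap of 50 — 125 left.
Gen-1 takes 35 more to reach its cap of 50 — 90 left.
Give Gen-11 65 more to hit its cap of 80 — 25 left.
Gen-7: +25 (room for 70) → 30. Pool exhausted.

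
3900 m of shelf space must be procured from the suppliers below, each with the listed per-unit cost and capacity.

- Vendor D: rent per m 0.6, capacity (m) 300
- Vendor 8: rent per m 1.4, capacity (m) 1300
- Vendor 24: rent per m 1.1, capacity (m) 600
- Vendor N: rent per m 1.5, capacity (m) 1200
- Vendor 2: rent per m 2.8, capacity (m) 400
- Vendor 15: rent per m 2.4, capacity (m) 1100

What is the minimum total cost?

5660

Cheapest first:
Vendor D at 0.6: take all 300 m → 3600 still needed.
Vendor 24 at 1.1: take all 600 m → 3000 still needed.
Take 1300 from Vendor 8 at 1.4 → need 1700 more.
Vendor N (1.5): use full 1200 → 500 m to go.
Vendor 15 at 2.4: take 500 of its 1100 → requirement met.
Vendor 2: unused.
Cost = 300×0.6 + 600×1.1 + 1300×1.4 + 1200×1.5 + 500×2.4 = 5660.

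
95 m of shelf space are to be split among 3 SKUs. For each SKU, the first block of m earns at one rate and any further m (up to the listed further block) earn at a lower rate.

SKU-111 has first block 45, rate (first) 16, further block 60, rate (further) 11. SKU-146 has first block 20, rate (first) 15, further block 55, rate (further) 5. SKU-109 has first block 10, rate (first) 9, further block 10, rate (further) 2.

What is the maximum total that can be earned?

Treat each block as its own option and order by rate: SKU-111/T1 16 > SKU-146/T1 15 > SKU-111/T2 11 > SKU-109/T1 9 > SKU-146/T2 5 > SKU-109/T2 2.
Fill SKU-111 T1 block (45 at 16) → 50 left.
Fill SKU-146 T1 block (20 at 15) → 30 left.
SKU-111 T2 at 11: only 30 left, fill 30.
Total = 16×45 + 15×20 + 11×30 = 1350.

1350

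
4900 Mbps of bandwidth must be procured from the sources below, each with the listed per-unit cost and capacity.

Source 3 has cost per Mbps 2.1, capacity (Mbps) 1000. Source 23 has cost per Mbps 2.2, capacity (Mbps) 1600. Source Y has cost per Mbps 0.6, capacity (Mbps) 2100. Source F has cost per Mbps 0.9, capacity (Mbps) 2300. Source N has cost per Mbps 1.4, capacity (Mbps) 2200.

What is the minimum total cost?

4030

Fill from the cheapest source first.
Take 2100 from Source Y at 0.6 → need 2800 more.
Take 2300 from Source F at 0.9 → need 500 more.
Source N (1.4): take the remaining 500 → done.
Source 3, Source 23: unused.
Cost = 2100×0.6 + 2300×0.9 + 500×1.4 = 4030.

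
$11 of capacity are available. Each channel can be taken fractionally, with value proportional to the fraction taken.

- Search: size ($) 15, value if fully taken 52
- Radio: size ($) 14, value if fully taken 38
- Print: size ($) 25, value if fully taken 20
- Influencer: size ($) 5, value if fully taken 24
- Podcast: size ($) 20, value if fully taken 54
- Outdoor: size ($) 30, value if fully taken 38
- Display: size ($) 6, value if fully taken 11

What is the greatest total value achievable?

44.8

Sort by value density: Influencer 24/5≈4.8, Search 52/15≈3.47, Radio 38/14≈2.71, Podcast 54/20≈2.7, Display 11/6≈1.83, Outdoor 38/30≈1.27, Print 20/25≈0.8.
Influencer: take in full, 5 $ for value 24 — 6 left.
Only 6 $ remain; take 6/15 of Search for value 52×6/15 = 20.8.
Total value = 44.8.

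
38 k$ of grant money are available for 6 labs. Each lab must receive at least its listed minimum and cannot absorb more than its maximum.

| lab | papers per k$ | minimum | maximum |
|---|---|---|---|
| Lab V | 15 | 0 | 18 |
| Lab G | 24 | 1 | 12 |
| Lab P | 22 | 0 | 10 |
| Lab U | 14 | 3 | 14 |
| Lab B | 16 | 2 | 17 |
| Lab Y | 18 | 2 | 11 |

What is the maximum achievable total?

Meeting every minimum uses 0+1+0+3+2+2 = 8 k$, leaving 30.
Highest papers per k$ first: Lab G 24 > Lab P 22 > Lab Y 18 > Lab B 16 > Lab V 15 > Lab U 14.
Lab G takes 11 more to reach its cap of 12 — 19 left.
Give Lab P 10 more to hit its cap of 10 — 9 left.
Lab Y: +9 to 11 (cap) — 0 left.
Total = 24×12 + 22×10 + 14×3 + 16×2 + 18×11 = 780.

780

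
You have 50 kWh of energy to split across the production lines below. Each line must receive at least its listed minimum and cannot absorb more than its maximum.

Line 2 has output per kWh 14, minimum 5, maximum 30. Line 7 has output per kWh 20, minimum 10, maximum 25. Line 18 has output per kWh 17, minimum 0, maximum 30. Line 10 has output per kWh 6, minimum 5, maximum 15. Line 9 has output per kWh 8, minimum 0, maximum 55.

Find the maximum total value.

Meeting every minimum uses 5+10+0+5+0 = 20 kWh, leaving 30.
Order the production lines by output per kWh: Line 7 20 > Line 18 17 > Line 2 14 > Line 9 8 > Line 10 6.
Line 7: +15 to 25 (cap) — 15 left.
Line 18: +15 (room for 30) → 15. Pool exhausted.
Total = 14×5 + 20×25 + 17×15 + 6×5 = 855.

855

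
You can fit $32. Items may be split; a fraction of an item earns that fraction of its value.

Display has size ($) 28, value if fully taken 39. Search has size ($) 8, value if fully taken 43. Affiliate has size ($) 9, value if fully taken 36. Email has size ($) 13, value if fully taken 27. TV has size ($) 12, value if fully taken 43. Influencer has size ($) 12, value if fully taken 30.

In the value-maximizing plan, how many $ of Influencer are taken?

3

Rank by value-to-size ratio: Search 43/8≈5.38, Affiliate 36/9≈4, TV 43/12≈3.58, Influencer 30/12≈2.5, Email 27/13≈2.08, Display 39/28≈1.39.
Search: take in full, 8 $ for value 43 → 24 left.
Affiliate: take in full, 9 $ for value 36 → 15 left.
All 12 $ of TV fit (value 43) → 3 remain.
Only 3 $ remain; take 3/12 of Influencer for value 30×3/12 = 7.5.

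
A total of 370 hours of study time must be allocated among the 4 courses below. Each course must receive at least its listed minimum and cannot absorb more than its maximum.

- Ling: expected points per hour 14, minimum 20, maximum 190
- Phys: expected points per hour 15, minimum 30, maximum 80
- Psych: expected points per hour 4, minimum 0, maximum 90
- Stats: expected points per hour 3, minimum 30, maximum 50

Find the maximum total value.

Meeting every minimum uses 20+30+0+30 = 80 hours, leaving 290.
Highest expected points per hour first: Phys 15 > Ling 14 > Psych 4 > Stats 3.
Phys takes 50 more to reach its cap of 80 ; 240 left.
Ling takes 170 more to reach its cap of 190 ; 70 left.
Psych: +70 (room for 90) → 70. Pool exhausted.
Total = 14×190 + 15×80 + 4×70 + 3×30 = 4230.

4230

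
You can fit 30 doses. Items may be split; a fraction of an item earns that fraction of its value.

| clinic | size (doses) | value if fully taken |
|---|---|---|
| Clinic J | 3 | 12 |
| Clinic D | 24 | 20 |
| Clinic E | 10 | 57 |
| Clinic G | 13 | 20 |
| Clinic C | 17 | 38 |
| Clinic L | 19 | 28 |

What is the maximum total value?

107

Best value per unit of size first: Clinic E 57/10≈5.7, Clinic J 12/3≈4, Clinic C 38/17≈2.24, Clinic G 20/13≈1.54, Clinic L 28/19≈1.47, Clinic D 20/24≈0.833.
All 10 doses of Clinic E fit (value 57) — 20 remain.
Take all of Clinic J (3 doses, value 12) — 17 doses left.
Take all of Clinic C (17 doses, value 38) — 0 doses left.
Total value = 107.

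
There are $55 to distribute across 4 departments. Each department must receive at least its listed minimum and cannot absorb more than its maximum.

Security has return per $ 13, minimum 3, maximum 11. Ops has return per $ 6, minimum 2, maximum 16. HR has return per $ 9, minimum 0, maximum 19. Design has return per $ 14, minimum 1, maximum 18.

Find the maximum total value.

608

Meeting every minimum uses 3+2+0+1 = 6 $, leaving 49.
Rank by return per $: Design 14 > Security 13 > HR 9 > Ops 6.
Design takes 17 more to reach its cap of 18 ; 32 left.
Security takes 8 more to reach its cap of 11 ; 24 left.
HR: +19 to 19 (cap) ; 5 left.
Ops has room for 14 more but only 5 remain, so it gets 7.
Total = 13×11 + 6×7 + 9×19 + 14×18 = 608.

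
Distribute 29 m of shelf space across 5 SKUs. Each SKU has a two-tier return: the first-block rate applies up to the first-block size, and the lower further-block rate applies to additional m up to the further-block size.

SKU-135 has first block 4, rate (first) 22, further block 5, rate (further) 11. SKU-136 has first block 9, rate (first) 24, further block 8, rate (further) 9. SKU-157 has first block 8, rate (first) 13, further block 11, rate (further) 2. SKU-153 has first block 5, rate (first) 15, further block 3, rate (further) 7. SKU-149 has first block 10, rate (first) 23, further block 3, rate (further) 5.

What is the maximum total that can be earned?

Order all 10 blocks by rate: SKU-136/T1 24 > SKU-149/T1 23 > SKU-135/T1 22 > SKU-153/T1 15 > SKU-157/T1 13 > SKU-135/T2 11 > SKU-136/T2 9 > SKU-153/T2 7 > SKU-149/T2 5 > SKU-157/T2 2.
Fill SKU-136 T1 block (9 at 24) ; 20 left.
Fill SKU-149 T1 block (10 at 23) ; 10 left.
Fill SKU-135 T1 block (4 at 22) ; 6 left.
SKU-153/T1 (15): +5 ; 1 left.
SKU-157/T1: +1 of 8 at 13; pool empty.
Total = 24×9 + 23×10 + 22×4 + 15×5 + 13×1 = 622.

622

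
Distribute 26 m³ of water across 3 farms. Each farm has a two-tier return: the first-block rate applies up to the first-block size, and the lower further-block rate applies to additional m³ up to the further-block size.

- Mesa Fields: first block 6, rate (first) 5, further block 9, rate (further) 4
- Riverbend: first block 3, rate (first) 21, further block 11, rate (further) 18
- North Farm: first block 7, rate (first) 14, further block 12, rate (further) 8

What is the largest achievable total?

Treat each block as its own option and order by rate: Riverbend/tier1 21 > Riverbend/tier2 18 > North Farm/tier1 14 > North Farm/tier2 8 > Mesa Fields/tier1 5 > Mesa Fields/tier2 4.
Riverbend tier1 at 21: fill all 3 → 23 left.
Riverbend tier2 at 18: fill all 11 → 12 left.
North Farm/tier1 (14): +7 → 5 left.
North Farm/tier2: +5 of 12 at 8; pool empty.
Total = 21×3 + 18×11 + 14×7 + 8×5 = 399.

399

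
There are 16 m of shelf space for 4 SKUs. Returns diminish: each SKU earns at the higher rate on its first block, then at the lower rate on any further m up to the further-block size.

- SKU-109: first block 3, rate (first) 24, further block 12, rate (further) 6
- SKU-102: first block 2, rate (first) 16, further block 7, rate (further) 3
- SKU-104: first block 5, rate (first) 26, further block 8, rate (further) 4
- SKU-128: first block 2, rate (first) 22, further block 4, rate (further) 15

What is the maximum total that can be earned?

338

Treat each block as its own option and order by rate: SKU-104/first 26 > SKU-109/first 24 > SKU-128/first 22 > SKU-102/first 16 > SKU-128/second 15 > SKU-109/second 6 > SKU-104/second 4 > SKU-102/second 3.
SKU-104 first at 26: fill all 5 — 11 left.
SKU-109/first (24): +3 — 8 left.
SKU-128/first (22): +2 — 6 left.
SKU-102 first at 16: fill all 2 — 4 left.
SKU-128/second (15): +4 — 0 left.
Total = 26×5 + 24×3 + 22×2 + 16×2 + 15×4 = 338.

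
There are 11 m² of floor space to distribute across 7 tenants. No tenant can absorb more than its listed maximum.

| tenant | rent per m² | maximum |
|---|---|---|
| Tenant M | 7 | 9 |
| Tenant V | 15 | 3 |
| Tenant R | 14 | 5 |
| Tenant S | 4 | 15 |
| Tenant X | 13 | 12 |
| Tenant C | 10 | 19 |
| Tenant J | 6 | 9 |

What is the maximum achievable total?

Highest rent per m² first: Tenant V 15 > Tenant R 14 > Tenant X 13 > Tenant C 10 > Tenant M 7 > Tenant J 6 > Tenant S 4.
Tenant V takes 3 to reach its cap of 3 ; 8 left.
Tenant R takes 5 to reach its cap of 5 ; 3 left.
Tenant X: +3 (room for 12) → 3. Pool exhausted.
Total = 15×3 + 14×5 + 13×3 = 154.

154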